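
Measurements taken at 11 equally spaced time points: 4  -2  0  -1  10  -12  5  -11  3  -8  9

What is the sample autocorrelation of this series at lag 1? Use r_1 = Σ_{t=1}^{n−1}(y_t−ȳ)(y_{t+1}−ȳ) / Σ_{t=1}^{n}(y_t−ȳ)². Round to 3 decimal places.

-0.685

Mean ȳ = (4 − 2 + 0 − 1 + 10 − 12 + 5 − 11 + 3 − 8 + 9)/11 = -0.2727
Numerator Σ_{t=1}^{10}(y_t−ȳ)(y_{t+1}−ȳ) = -386.4380
Denominator Σ(y_t−ȳ)² = 564.1818
r_1 = -386.4380 / 564.1818 = -0.685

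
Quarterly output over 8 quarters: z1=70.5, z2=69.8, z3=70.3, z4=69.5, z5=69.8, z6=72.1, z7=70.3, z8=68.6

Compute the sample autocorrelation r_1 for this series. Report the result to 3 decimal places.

Mean z̄ = (70.5 + 69.8 + 70.3 + 69.5 + 69.8 + 72.1 + 70.3 + 68.6)/8 = 70.1125
Deviations from mean: 0.3875, -0.3125, 0.1875, -0.6125, -0.3125, 1.9875, 0.1875, -1.5125
Σ(z_t−z̄)(z_{t+1}−z̄) = (-0.1211) + (-0.0586) + (-0.1148) + (0.1914) + (-0.6211) + (0.3727) + (-0.2836) = -0.6352
Denominator Σ(z_t−z̄)² = 7.0288
r_1 = -0.6352 / 7.0288 = -0.090

-0.090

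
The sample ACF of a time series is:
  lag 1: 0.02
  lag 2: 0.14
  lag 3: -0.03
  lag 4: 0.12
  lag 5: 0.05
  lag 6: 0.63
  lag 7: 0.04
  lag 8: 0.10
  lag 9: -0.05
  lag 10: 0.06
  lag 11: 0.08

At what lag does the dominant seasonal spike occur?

6

The largest autocorrelation is r_6 = 0.63; the remaining lags stay at or below 0.14.
The dominant spike at lag 6 indicates a seasonal period of 6.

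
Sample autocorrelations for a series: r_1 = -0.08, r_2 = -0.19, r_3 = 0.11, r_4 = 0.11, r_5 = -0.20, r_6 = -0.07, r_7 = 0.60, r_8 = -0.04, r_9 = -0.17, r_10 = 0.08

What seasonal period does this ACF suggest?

The largest autocorrelation is r_7 = 0.60; the remaining lags stay at or below 0.11.
The dominant spike at lag 7 indicates a seasonal period of 7.

7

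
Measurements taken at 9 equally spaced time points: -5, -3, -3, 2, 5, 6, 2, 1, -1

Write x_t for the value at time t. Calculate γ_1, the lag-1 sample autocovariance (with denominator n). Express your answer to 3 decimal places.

Mean x̄ = (-5 − 3 − 3 + 2 + 5 + 6 + 2 + 1 − 1)/9 = 0.4444
Σ_{t=1}^{8}(x_t−x̄)(x_{t+1}−x̄) = 66.3580
γ_1 = 66.3580 / 9 = 7.373

7.373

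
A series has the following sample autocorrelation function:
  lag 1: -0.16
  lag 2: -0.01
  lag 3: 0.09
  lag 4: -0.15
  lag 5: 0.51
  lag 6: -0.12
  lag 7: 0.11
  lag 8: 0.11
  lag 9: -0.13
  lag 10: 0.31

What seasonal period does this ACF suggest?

The largest autocorrelation is r_5 = 0.51, with a weaker echo at lag 10 (0.31); the remaining lags stay at or below 0.11.
The dominant spike at lag 5 indicates a seasonal period of 5.

5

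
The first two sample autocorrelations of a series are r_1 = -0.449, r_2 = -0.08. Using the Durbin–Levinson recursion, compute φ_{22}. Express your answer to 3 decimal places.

φ_{22} = (r_2 − r_1²) / (1 − r_1²)
r_1² = (-0.449)² = 0.201601
Numerator = -0.08 − 0.2016 = -0.2816; denominator = 1 − 0.2016 = 0.7984
φ_{22} = -0.2816 / 0.7984 = -0.353

-0.353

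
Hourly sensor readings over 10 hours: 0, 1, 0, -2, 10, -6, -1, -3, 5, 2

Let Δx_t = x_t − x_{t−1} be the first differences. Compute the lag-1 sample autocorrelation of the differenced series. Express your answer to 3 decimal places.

-0.682

First differences Δx: 1, -1, -2, 12, -16, 5, -2, 8, -3
Mean of differences = 0.2222
Numerator Σ(Δx_t−Δx̄)(Δx_{t+1}−Δx̄) = -345.9383
Denominator Σ(Δx_t−Δx̄)² = 507.5556
r_1(Δx) = -345.9383 / 507.5556 = -0.682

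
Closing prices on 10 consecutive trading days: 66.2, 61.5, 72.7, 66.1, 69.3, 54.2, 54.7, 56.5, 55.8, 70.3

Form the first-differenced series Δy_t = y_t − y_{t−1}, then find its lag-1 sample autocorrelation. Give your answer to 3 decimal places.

First differences Δy: -4.7, 11.2, -6.6, 3.2, -15.1, 0.5, 1.8, -0.7, 14.5
Mean of differences = 0.4556
Numerator Σ(Δy_t−Δȳ)(Δy_{t+1}−Δȳ) = -211.6709
Denominator Σ(Δy_t−Δȳ)² = 641.7022
r_1(Δy) = -211.6709 / 641.7022 = -0.330

-0.330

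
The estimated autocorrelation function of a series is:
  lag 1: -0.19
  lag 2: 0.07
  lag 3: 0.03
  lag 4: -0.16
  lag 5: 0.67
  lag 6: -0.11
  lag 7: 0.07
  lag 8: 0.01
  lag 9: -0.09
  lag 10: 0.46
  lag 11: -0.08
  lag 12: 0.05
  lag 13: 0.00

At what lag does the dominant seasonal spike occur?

5

The largest autocorrelation is r_5 = 0.67, with a weaker echo at lag 10 (0.46); the remaining lags stay at or below 0.07.
The dominant spike at lag 5 indicates a seasonal period of 5.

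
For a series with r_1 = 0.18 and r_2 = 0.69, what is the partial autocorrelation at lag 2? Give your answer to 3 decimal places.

φ_{22} = (r_2 − r_1²) / (1 − r_1²)
r_1² = (0.18)² = 0.0324
Numerator = 0.69 − 0.0324 = 0.6576; denominator = 1 − 0.0324 = 0.9676
φ_{22} = 0.6576 / 0.9676 = 0.680

0.680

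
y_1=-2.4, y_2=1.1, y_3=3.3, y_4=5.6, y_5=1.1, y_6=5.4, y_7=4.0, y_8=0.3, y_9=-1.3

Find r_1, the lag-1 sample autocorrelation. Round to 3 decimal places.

Mean ȳ = (-2.4 + 1.1 + 3.3 + 5.6 + 1.1 + 5.4 + 4.0 + 0.3 − 1.3)/9 = 1.9000
Numerator Σ_{t=1}^{8}(y_t−ȳ)(y_{t+1}−ȳ) = 10.8500
Denominator Σ(y_t−ȳ)² = 64.8800
r_1 = 10.8500 / 64.8800 = 0.167

0.167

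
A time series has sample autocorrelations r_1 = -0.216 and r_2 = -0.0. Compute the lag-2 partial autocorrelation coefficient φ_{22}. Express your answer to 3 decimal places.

φ_{22} = (r_2 − r_1²) / (1 − r_1²)
r_1² = (-0.216)² = 0.046656
Numerator = -0.0 − 0.0467 = -0.0467; denominator = 1 − 0.0467 = 0.9533
φ_{22} = -0.0467 / 0.9533 = -0.049

-0.049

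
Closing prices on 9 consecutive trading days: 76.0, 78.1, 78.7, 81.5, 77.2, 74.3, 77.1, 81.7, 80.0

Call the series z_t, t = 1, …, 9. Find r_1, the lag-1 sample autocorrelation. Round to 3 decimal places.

0.185

Mean z̄ = (76.0 + 78.1 + 78.7 + 81.5 + 77.2 + 74.3 + 77.1 + 81.7 + 80.0)/9 = 78.2889
Numerator Σ_{t=1}^{8}(z_t−z̄)(z_{t+1}−z̄) = 9.0454
Denominator Σ(z_t−z̄)² = 48.8289
r_1 = 9.0454 / 48.8289 = 0.185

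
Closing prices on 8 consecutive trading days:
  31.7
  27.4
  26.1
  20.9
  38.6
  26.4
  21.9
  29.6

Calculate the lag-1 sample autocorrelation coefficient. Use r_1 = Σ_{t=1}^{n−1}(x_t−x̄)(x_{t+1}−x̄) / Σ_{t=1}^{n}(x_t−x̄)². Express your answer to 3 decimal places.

Mean x̄ = (31.7 + 27.4 + 26.1 + 20.9 + 38.6 + 26.4 + 21.9 + 29.6)/8 = 27.8250
Deviations from mean: 3.8750, -0.4250, -1.7250, -6.9250, 10.7750, -1.4250, -5.9250, 1.7750
Numerator Σ_{t=1}^{7}(x_t−x̄)(x_{t+1}−x̄) = -81.0131
Denominator Σ(x_t−x̄)² = 222.5150
r_1 = -81.0131 / 222.5150 = -0.364

-0.364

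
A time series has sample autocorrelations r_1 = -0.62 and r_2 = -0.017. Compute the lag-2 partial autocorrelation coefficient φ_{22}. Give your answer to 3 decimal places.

φ_{22} = (r_2 − r_1²) / (1 − r_1²)
r_1² = (-0.62)² = 0.3844
Numerator = -0.017 − 0.3844 = -0.4014; denominator = 1 − 0.3844 = 0.6156
φ_{22} = -0.4014 / 0.6156 = -0.652

-0.652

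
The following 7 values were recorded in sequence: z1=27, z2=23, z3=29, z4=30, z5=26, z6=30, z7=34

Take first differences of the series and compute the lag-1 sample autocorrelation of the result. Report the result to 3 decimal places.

First differences Δz: -4, 6, 1, -4, 4, 4
Mean of differences = 1.1667
Numerator Σ(Δz_t−Δz̄)(Δz_{t+1}−Δz̄) = -31.5278
Denominator Σ(Δz_t−Δz̄)² = 92.8333
r_1(Δz) = -31.5278 / 92.8333 = -0.340

-0.340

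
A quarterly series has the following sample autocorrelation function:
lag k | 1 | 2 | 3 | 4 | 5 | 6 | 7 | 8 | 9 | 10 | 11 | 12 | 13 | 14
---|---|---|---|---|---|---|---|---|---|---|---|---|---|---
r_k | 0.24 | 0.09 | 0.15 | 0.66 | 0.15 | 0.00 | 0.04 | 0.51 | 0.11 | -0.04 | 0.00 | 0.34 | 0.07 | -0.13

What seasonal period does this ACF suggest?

4

The largest autocorrelation is r_4 = 0.66, with weaker echoes at lags 8 (0.51) and 12 (0.34); the remaining lags stay at or below 0.24. The elevated value at lag 1 (0.24), dropping to 0.09 at lag 2, reflects decaying short-term dependence rather than seasonality.
The dominant spike at lag 4 indicates a seasonal period of 4.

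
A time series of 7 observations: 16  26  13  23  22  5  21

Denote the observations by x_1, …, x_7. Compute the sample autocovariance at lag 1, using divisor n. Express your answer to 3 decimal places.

-21.714

Mean x̄ = (16 + 26 + 13 + 23 + 22 + 5 + 21)/7 = 18.0000
Σ_{t=1}^{6}(x_t−x̄)(x_{t+1}−x̄) = -152.0000
γ_1 = -152.0000 / 7 = -21.714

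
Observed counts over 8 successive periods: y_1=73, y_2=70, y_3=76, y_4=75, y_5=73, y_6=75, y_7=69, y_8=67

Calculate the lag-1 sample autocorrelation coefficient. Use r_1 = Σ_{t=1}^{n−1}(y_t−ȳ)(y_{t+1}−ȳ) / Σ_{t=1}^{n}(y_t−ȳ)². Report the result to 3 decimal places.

Mean ȳ = (73 + 70 + 76 + 75 + 73 + 75 + 69 + 67)/8 = 72.2500
Deviations from mean: 0.7500, -2.2500, 3.7500, 2.7500, 0.7500, 2.7500, -3.2500, -5.2500
Numerator Σ_{t=1}^{7}(y_t−ȳ)(y_{t+1}−ȳ) = 12.4375
Denominator Σ(y_t−ȳ)² = 73.5000
r_1 = 12.4375 / 73.5000 = 0.169

0.169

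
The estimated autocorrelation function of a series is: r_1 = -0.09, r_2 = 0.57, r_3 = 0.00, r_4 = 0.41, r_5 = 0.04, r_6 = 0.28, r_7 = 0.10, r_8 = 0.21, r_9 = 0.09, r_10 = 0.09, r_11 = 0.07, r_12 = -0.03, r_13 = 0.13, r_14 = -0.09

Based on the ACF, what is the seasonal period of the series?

2

The largest autocorrelation is r_2 = 0.57, with weaker echoes at lags 4 (0.41), 6 (0.28) and 8 (0.21); the remaining lags stay at or below 0.13.
The dominant spike at lag 2 indicates a seasonal period of 2.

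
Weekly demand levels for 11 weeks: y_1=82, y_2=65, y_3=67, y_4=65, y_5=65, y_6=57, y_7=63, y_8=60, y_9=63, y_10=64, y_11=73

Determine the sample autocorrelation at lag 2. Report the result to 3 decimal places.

Mean ȳ = (82 + 65 + 67 + 65 + 65 + 57 + 63 + 60 + 63 + 64 + 73)/11 = 65.8182
Numerator Σ_{t=1}^{9}(y_t−ȳ)(y_{t+2}−ȳ) = 77.9339
Denominator Σ(y_t−ȳ)² = 447.6364
r_2 = 77.9339 / 447.6364 = 0.174

0.174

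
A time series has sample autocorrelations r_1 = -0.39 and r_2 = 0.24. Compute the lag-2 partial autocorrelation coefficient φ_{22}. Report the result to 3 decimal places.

φ_{22} = (r_2 − r_1²) / (1 − r_1²)
r_1² = (-0.39)² = 0.1521
Numerator = 0.24 − 0.1521 = 0.0879; denominator = 1 − 0.1521 = 0.8479
φ_{22} = 0.0879 / 0.8479 = 0.104

0.104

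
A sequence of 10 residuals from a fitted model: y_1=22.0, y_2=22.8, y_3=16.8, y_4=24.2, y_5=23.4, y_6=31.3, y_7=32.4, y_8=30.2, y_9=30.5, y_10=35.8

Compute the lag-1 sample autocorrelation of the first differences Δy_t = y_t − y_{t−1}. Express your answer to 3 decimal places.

First differences Δy: 0.8, -6.0, 7.4, -0.8, 7.9, 1.1, -2.2, 0.3, 5.3
Mean of differences = 1.5333
Numerator Σ(Δy_t−Δȳ)(Δy_{t+1}−Δȳ) = -68.3978
Denominator Σ(Δy_t−Δȳ)² = 167.5200
r_1(Δy) = -68.3978 / 167.5200 = -0.408

-0.408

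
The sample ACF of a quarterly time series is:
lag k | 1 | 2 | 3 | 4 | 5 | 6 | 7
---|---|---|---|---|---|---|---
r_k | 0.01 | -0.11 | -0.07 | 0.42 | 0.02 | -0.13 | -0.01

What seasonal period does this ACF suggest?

The largest autocorrelation is r_4 = 0.42; the remaining lags stay at or below 0.02.
The dominant spike at lag 4 indicates a seasonal period of 4.

4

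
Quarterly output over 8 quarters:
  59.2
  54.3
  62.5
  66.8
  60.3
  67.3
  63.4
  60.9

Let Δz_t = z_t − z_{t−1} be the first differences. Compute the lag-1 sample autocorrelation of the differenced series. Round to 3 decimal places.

-0.442

First differences Δz: -4.9, 8.2, 4.3, -6.5, 7.0, -3.9, -2.5
Mean of differences = 0.2429
Numerator Σ(Δz_t−Δz̄)(Δz_{t+1}−Δz̄) = -98.1890
Denominator Σ(Δz_t−Δz̄)² = 222.0371
r_1(Δz) = -98.1890 / 222.0371 = -0.442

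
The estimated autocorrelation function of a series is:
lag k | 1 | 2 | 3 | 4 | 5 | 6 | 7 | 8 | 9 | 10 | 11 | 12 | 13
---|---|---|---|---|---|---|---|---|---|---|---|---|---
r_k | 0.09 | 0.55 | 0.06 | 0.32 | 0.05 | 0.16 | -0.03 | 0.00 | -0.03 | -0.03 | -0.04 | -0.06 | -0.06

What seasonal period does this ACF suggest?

2

The largest autocorrelation is r_2 = 0.55, with weaker echoes at lags 4 (0.32) and 6 (0.16); the remaining lags stay at or below 0.09.
The dominant spike at lag 2 indicates a seasonal period of 2.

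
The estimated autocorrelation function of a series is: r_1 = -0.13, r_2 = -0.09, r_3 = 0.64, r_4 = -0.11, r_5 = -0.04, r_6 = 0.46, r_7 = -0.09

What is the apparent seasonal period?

3

The largest autocorrelation is r_3 = 0.64, with a weaker echo at lag 6 (0.46); the remaining lags stay at or below -0.04.
The dominant spike at lag 3 indicates a seasonal period of 3.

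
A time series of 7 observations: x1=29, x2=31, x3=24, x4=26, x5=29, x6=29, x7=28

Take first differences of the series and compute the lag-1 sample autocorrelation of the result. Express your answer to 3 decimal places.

First differences Δx: 2, -7, 2, 3, 0, -1
Mean of differences = -0.1667
Numerator Σ(Δx_t−Δx̄)(Δx_{t+1}−Δx̄) = -22.3611
Denominator Σ(Δx_t−Δx̄)² = 66.8333
r_1(Δx) = -22.3611 / 66.8333 = -0.335

-0.335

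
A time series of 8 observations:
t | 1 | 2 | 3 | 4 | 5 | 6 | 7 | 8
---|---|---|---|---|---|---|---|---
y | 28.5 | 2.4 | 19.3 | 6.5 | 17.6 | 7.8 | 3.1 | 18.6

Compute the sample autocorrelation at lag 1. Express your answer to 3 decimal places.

Mean ȳ = (28.5 + 2.4 + 19.3 + 6.5 + 17.6 + 7.8 + 3.1 + 18.6)/8 = 12.9750
Σ(y_t−ȳ)(y_{t+1}−ȳ) = (-164.1769) + (-66.8869) + (-40.9544) + (-29.9469) + (-23.9344) + (51.1031) + (-55.5469) = -330.3431
Denominator Σ(y_t−ȳ)² = 612.1150
r_1 = -330.3431 / 612.1150 = -0.540

-0.540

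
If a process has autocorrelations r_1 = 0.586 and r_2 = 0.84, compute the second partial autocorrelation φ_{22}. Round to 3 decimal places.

0.756

φ_{22} = (r_2 − r_1²) / (1 − r_1²)
r_1² = (0.586)² = 0.343396
Numerator = 0.84 − 0.3434 = 0.4966; denominator = 1 − 0.3434 = 0.6566
φ_{22} = 0.4966 / 0.6566 = 0.756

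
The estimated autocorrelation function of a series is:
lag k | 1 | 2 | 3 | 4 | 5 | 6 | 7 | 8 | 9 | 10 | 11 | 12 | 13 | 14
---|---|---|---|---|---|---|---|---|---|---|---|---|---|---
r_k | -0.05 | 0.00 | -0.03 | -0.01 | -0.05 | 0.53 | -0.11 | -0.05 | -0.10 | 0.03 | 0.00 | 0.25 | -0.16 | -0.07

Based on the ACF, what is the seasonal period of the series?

The largest autocorrelation is r_6 = 0.53, with a weaker echo at lag 12 (0.25); the remaining lags stay at or below 0.03.
The dominant spike at lag 6 indicates a seasonal period of 6.

6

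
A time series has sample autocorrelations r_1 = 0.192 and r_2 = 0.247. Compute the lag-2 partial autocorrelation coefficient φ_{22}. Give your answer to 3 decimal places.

φ_{22} = (r_2 − r_1²) / (1 − r_1²)
r_1² = (0.192)² = 0.036864
Numerator = 0.247 − 0.0369 = 0.2101; denominator = 1 − 0.0369 = 0.9631
φ_{22} = 0.2101 / 0.9631 = 0.218

0.218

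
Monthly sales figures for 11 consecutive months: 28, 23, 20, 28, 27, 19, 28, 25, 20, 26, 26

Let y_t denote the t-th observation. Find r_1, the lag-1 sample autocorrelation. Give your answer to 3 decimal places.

Mean ȳ = (28 + 23 + 20 + 28 + 27 + 19 + 28 + 25 + 20 + 26 + 26)/11 = 24.5455
Numerator Σ_{t=1}^{10}(y_t−ȳ)(y_{t+1}−ȳ) = -43.2975
Denominator Σ(y_t−ȳ)² = 120.7273
r_1 = -43.2975 / 120.7273 = -0.359

-0.359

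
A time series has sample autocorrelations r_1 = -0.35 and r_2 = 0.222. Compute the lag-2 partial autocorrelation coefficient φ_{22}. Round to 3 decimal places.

0.113

φ_{22} = (r_2 − r_1²) / (1 − r_1²)
r_1² = (-0.35)² = 0.1225
Numerator = 0.222 − 0.1225 = 0.0995; denominator = 1 − 0.1225 = 0.8775
φ_{22} = 0.0995 / 0.8775 = 0.113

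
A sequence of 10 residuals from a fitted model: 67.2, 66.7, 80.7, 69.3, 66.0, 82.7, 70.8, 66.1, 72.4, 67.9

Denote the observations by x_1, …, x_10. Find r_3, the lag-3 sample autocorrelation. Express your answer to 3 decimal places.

0.560

Mean x̄ = (67.2 + 66.7 + 80.7 + 69.3 + 66.0 + 82.7 + 70.8 + 66.1 + 72.4 + 67.9)/10 = 70.9800
Σ(x_t−x̄)(x_{t+3}−x̄) = (6.3504) + (21.3144) + (113.9184) + (0.3024) + (24.3024) + (16.6424) + (0.5544) = 183.3848
Denominator Σ(x_t−x̄)² = 327.4160
r_3 = 183.3848 / 327.4160 = 0.560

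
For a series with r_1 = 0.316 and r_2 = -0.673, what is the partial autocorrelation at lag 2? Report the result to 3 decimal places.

φ_{22} = (r_2 − r_1²) / (1 − r_1²)
r_1² = (0.316)² = 0.099856
Numerator = -0.673 − 0.0999 = -0.7729; denominator = 1 − 0.0999 = 0.9001
φ_{22} = -0.7729 / 0.9001 = -0.859

-0.859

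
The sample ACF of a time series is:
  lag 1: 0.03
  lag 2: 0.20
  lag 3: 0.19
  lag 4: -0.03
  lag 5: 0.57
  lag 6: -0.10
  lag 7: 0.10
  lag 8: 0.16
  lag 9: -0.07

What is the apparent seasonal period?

5

The largest autocorrelation is r_5 = 0.57; the remaining lags stay at or below 0.20.
The dominant spike at lag 5 indicates a seasonal period of 5.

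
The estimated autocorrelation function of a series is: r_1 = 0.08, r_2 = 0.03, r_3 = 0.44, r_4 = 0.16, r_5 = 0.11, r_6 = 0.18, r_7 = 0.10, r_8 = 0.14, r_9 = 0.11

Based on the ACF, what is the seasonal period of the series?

3

The largest autocorrelation is r_3 = 0.44, with a weaker echo at lag 6 (0.18); the remaining lags stay at or below 0.16.
The dominant spike at lag 3 indicates a seasonal period of 3.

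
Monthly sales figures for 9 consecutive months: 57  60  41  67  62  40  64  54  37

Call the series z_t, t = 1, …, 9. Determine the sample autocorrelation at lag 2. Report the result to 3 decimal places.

-0.326

Mean z̄ = (57 + 60 + 41 + 67 + 62 + 40 + 64 + 54 + 37)/9 = 53.5556
Σ(z_t−z̄)(z_{t+2}−z̄) = (-43.2469) + (86.6420) + (-106.0247) + (-182.2469) + (88.1975) + (-6.0247) + (-172.9136) = -335.6173
Denominator Σ(z_t−z̄)² = 1030.2222
r_2 = -335.6173 / 1030.2222 = -0.326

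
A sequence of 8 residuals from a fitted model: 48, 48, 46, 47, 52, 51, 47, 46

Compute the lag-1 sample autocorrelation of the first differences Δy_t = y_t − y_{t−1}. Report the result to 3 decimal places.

0.119

First differences Δy: 0, -2, 1, 5, -1, -4, -1
Mean of differences = -0.2857
Numerator Σ(Δy_t−Δȳ)(Δy_{t+1}−Δȳ) = 5.6327
Denominator Σ(Δy_t−Δȳ)² = 47.4286
r_1(Δy) = 5.6327 / 47.4286 = 0.119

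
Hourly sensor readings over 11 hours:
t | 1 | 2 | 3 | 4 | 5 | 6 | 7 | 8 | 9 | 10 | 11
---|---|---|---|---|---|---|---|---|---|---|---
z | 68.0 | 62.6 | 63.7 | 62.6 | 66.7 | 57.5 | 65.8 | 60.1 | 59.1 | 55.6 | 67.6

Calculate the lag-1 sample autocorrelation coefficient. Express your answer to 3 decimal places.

Mean z̄ = (68.0 + 62.6 + 63.7 + 62.6 + 66.7 + 57.5 + 65.8 + 60.1 + 59.1 + 55.6 + 67.6)/11 = 62.6636
Numerator Σ_{t=1}^{10}(z_t−z̄)(z_{t+1}−z̄) = -46.3668
Denominator Σ(z_t−z̄)² = 175.8855
r_1 = -46.3668 / 175.8855 = -0.264

-0.264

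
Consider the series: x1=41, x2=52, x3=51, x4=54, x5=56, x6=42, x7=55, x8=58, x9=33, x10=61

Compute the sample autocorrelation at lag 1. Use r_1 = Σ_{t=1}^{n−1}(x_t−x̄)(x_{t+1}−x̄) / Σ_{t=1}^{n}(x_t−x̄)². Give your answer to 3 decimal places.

Mean x̄ = (41 + 52 + 51 + 54 + 56 + 42 + 55 + 58 + 33 + 61)/10 = 50.3000
Numerator Σ_{t=1}^{9}(x_t−x̄)(x_{t+1}−x̄) = -359.3900
Denominator Σ(x_t−x̄)² = 700.1000
r_1 = -359.3900 / 700.1000 = -0.513

-0.513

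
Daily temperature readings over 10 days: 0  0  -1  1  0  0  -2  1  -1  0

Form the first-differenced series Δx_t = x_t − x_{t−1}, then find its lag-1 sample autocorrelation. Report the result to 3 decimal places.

-0.750

First differences Δx: 0, -1, 2, -1, 0, -2, 3, -2, 1
Mean of differences = 0.0000
Numerator Σ(Δx_t−Δx̄)(Δx_{t+1}−Δx̄) = -18.0000
Denominator Σ(Δx_t−Δx̄)² = 24.0000
r_1(Δx) = -18.0000 / 24.0000 = -0.750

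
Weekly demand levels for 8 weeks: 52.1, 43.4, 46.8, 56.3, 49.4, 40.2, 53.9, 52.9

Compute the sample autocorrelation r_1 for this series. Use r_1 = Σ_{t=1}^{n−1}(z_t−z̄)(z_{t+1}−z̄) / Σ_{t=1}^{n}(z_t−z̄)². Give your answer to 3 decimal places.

Mean z̄ = (52.1 + 43.4 + 46.8 + 56.3 + 49.4 + 40.2 + 53.9 + 52.9)/8 = 49.3750
Deviations from mean: 2.7250, -5.9750, -2.5750, 6.9250, 0.0250, -9.1750, 4.5250, 3.5250
Σ(z_t−z̄)(z_{t+1}−z̄) = (-16.2819) + (15.3856) + (-17.8319) + (0.1731) + (-0.2294) + (-41.5169) + (15.9506) = -44.3506
Denominator Σ(z_t−z̄)² = 214.7950
r_1 = -44.3506 / 214.7950 = -0.206

-0.206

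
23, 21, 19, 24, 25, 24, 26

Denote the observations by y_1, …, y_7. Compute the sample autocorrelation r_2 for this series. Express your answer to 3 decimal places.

-0.083

Mean ȳ = (23 + 21 + 19 + 24 + 25 + 24 + 26)/7 = 23.1429
Numerator Σ_{t=1}^{5}(y_t−ȳ)(y_{t+2}−ȳ) = -2.8980
Denominator Σ(y_t−ȳ)² = 34.8571
r_2 = -2.8980 / 34.8571 = -0.083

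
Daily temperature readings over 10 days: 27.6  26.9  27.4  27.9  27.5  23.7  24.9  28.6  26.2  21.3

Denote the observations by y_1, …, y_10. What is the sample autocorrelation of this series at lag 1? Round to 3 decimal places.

Mean ȳ = (27.6 + 26.9 + 27.4 + 27.9 + 27.5 + 23.7 + 24.9 + 28.6 + 26.2 + 21.3)/10 = 26.2000
Numerator Σ_{t=1}^{9}(y_t−ȳ)(y_{t+1}−ȳ) = 2.9500
Denominator Σ(y_t−ȳ)² = 46.1800
r_1 = 2.9500 / 46.1800 = 0.064

0.064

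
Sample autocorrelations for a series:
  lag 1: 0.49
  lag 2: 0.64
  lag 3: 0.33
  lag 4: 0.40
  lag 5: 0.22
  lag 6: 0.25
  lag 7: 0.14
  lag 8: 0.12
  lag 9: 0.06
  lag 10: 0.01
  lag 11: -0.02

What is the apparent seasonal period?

The largest autocorrelation is r_2 = 0.64; the remaining lags stay at or below 0.49.
The dominant spike at lag 2 indicates a seasonal period of 2.

2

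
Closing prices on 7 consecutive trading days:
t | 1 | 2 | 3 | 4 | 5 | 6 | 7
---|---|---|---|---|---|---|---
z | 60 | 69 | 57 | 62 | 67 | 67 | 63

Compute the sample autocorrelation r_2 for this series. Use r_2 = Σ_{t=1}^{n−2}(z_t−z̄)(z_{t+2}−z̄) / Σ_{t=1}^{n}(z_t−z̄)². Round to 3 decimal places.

Mean z̄ = (60 + 69 + 57 + 62 + 67 + 67 + 63)/7 = 63.5714
Deviations from mean: -3.5714, 5.4286, -6.5714, -1.5714, 3.4286, 3.4286, -0.5714
Numerator Σ_{t=1}^{5}(z_t−z̄)(z_{t+2}−z̄) = -14.9388
Denominator Σ(z_t−z̄)² = 111.7143
r_2 = -14.9388 / 111.7143 = -0.134

-0.134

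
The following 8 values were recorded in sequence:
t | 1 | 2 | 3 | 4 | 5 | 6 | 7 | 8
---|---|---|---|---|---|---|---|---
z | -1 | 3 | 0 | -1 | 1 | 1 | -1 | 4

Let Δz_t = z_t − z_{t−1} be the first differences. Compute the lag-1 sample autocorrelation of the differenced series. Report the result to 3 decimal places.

-0.337

First differences Δz: 4, -3, -1, 2, 0, -2, 5
Mean of differences = 0.7143
Numerator Σ(Δz_t−Δz̄)(Δz_{t+1}−Δz̄) = -18.6531
Denominator Σ(Δz_t−Δz̄)² = 55.4286
r_1(Δz) = -18.6531 / 55.4286 = -0.337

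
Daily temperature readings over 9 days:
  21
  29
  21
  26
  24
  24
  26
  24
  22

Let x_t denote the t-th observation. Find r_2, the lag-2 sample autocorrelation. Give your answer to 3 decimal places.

Mean x̄ = (21 + 29 + 21 + 26 + 24 + 24 + 26 + 24 + 22)/9 = 24.1111
Σ(x_t−x̄)(x_{t+2}−x̄) = (9.6790) + (9.2346) + (0.3457) + (-0.2099) + (-0.2099) + (0.0123) + (-3.9877) = 14.8642
Denominator Σ(x_t−x̄)² = 54.8889
r_2 = 14.8642 / 54.8889 = 0.271

0.271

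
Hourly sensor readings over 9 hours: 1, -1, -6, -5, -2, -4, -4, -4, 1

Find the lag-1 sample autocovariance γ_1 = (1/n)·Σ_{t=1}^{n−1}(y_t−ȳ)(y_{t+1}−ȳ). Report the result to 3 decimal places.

Mean ȳ = (1 − 1 − 6 − 5 − 2 − 4 − 4 − 4 + 1)/9 = -2.6667
Σ_{t=1}^{8}(y_t−ȳ)(y_{t+1}−ȳ) = 4.5556
γ_1 = 4.5556 / 9 = 0.506

0.506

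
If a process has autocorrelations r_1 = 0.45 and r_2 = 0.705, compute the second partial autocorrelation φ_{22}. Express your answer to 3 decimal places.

0.630

φ_{22} = (r_2 − r_1²) / (1 − r_1²)
r_1² = (0.45)² = 0.2025
Numerator = 0.705 − 0.2025 = 0.5025; denominator = 1 − 0.2025 = 0.7975
φ_{22} = 0.5025 / 0.7975 = 0.630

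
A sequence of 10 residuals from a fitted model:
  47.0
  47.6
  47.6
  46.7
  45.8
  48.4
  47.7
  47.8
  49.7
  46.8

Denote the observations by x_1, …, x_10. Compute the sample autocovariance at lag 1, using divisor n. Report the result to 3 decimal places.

Mean x̄ = (47.0 + 47.6 + 47.6 + 46.7 + 45.8 + 48.4 + 47.7 + 47.8 + 49.7 + 46.8)/10 = 47.5100
Σ_{t=1}^{9}(x_t−x̄)(x_{t+1}−x̄) = -0.9431
γ_1 = -0.9431 / 10 = -0.094

-0.094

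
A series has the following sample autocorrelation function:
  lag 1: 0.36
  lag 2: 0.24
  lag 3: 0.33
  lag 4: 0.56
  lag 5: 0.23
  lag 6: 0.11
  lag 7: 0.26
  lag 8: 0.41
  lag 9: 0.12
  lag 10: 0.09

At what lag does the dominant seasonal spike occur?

The largest autocorrelation is r_4 = 0.56, with a weaker echo at lag 8 (0.41); the remaining lags stay at or below 0.36. The elevated value at lag 1 (0.36), dropping to 0.24 at lag 2, reflects decaying short-term dependence rather than seasonality.
The dominant spike at lag 4 indicates a seasonal period of 4.

4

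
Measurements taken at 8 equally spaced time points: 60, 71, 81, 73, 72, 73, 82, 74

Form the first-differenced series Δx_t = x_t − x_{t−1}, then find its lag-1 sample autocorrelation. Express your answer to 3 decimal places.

-0.129

First differences Δx: 11, 10, -8, -1, 1, 9, -8
Mean of differences = 2.0000
Numerator Σ(Δx_t−Δx̄)(Δx_{t+1}−Δx̄) = -52.0000
Denominator Σ(Δx_t−Δx̄)² = 404.0000
r_1(Δx) = -52.0000 / 404.0000 = -0.129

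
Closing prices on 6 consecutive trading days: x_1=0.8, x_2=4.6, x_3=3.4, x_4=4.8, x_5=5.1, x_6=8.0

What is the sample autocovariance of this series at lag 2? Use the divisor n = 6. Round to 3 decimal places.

Mean x̄ = (0.8 + 4.6 + 3.4 + 4.8 + 5.1 + 8.0)/6 = 4.4500
Σ_{t=1}^{4}(x_t−x̄)(x_{t+2}−x̄) = 4.4450
γ_2 = 4.4450 / 6 = 0.741

0.741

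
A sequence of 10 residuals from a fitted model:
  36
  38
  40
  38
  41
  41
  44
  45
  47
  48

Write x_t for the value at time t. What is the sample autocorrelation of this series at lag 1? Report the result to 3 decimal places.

Mean x̄ = (36 + 38 + 40 + 38 + 41 + 41 + 44 + 45 + 47 + 48)/10 = 41.8000
Numerator Σ_{t=1}^{9}(x_t−x̄)(x_{t+1}−x̄) = 93.5600
Denominator Σ(x_t−x̄)² = 147.6000
r_1 = 93.5600 / 147.6000 = 0.634

0.634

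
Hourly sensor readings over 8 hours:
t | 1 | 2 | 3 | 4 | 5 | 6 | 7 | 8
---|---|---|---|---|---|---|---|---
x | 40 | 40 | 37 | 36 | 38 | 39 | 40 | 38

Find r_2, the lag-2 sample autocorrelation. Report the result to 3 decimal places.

-0.469

Mean x̄ = (40 + 40 + 37 + 36 + 38 + 39 + 40 + 38)/8 = 38.5000
Deviations from mean: 1.5000, 1.5000, -1.5000, -2.5000, -0.5000, 0.5000, 1.5000, -0.5000
Σ(x_t−x̄)(x_{t+2}−x̄) = (-2.2500) + (-3.7500) + (0.7500) + (-1.2500) + (-0.7500) + (-0.2500) = -7.5000
Denominator Σ(x_t−x̄)² = 16.0000
r_2 = -7.5000 / 16.0000 = -0.469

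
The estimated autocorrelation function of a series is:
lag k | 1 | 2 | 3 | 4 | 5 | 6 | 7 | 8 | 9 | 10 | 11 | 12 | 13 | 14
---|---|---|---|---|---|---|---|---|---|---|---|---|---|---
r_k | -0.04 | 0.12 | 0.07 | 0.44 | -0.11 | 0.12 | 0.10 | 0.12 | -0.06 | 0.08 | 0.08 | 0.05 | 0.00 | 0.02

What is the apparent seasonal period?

The largest autocorrelation is r_4 = 0.44; the remaining lags stay at or below 0.12.
The dominant spike at lag 4 indicates a seasonal period of 4.

4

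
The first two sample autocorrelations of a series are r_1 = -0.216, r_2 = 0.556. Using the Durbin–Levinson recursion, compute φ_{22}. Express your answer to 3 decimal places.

0.534

φ_{22} = (r_2 − r_1²) / (1 − r_1²)
r_1² = (-0.216)² = 0.046656
Numerator = 0.556 − 0.0467 = 0.5093; denominator = 1 − 0.0467 = 0.9533
φ_{22} = 0.5093 / 0.9533 = 0.534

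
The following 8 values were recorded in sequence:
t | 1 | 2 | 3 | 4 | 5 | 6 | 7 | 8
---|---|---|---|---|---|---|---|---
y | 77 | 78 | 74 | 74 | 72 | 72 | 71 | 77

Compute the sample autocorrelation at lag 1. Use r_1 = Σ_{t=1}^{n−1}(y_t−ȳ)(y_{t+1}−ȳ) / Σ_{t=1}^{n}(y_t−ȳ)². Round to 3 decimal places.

0.280

Mean ȳ = (77 + 78 + 74 + 74 + 72 + 72 + 71 + 77)/8 = 74.3750
Deviations from mean: 2.6250, 3.6250, -0.3750, -0.3750, -2.3750, -2.3750, -3.3750, 2.6250
Σ(y_t−ȳ)(y_{t+1}−ȳ) = (9.5156) + (-1.3594) + (0.1406) + (0.8906) + (5.6406) + (8.0156) + (-8.8594) = 13.9844
Denominator Σ(y_t−ȳ)² = 49.8750
r_1 = 13.9844 / 49.8750 = 0.280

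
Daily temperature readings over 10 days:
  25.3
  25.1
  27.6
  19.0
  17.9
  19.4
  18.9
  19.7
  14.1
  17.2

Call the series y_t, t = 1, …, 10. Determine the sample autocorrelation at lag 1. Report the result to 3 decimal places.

Mean ȳ = (25.3 + 25.1 + 27.6 + 19.0 + 17.9 + 19.4 + 18.9 + 19.7 + 14.1 + 17.2)/10 = 20.4200
Numerator Σ_{t=1}^{9}(y_t−ȳ)(y_{t+1}−ȳ) = 79.9396
Denominator Σ(y_t−ȳ)² = 159.8160
r_1 = 79.9396 / 159.8160 = 0.500

0.500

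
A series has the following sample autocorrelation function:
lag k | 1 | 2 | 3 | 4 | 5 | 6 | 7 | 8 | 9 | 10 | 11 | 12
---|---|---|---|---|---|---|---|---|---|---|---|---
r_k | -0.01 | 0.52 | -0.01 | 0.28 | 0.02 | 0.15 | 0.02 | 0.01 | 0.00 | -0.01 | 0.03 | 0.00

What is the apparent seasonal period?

The largest autocorrelation is r_2 = 0.52, with weaker echoes at lags 4 (0.28) and 6 (0.15); the remaining lags stay at or below 0.03.
The dominant spike at lag 2 indicates a seasonal period of 2.

2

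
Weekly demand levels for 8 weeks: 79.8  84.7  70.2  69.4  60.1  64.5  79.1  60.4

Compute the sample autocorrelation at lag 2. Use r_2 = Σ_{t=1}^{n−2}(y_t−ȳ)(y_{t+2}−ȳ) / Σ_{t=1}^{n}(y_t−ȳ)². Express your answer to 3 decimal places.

Mean ȳ = (79.8 + 84.7 + 70.2 + 69.4 + 60.1 + 64.5 + 79.1 + 60.4)/8 = 71.0250
Deviations from mean: 8.7750, 13.6750, -0.8250, -1.6250, -10.9250, -6.5250, 8.0750, -10.6250
Σ(y_t−ȳ)(y_{t+2}−ȳ) = (-7.2394) + (-22.2219) + (9.0131) + (10.6031) + (-88.2194) + (69.3281) = -28.7363
Denominator Σ(y_t−ȳ)² = 607.3550
r_2 = -28.7363 / 607.3550 = -0.047

-0.047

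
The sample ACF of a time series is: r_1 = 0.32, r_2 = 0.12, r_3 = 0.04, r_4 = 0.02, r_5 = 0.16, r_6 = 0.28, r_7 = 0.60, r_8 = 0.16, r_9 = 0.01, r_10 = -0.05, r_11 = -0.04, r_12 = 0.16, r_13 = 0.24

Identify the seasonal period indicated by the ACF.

7

The largest autocorrelation is r_7 = 0.60; the remaining lags stay at or below 0.32. The elevated value at lag 1 (0.32), dropping to 0.12 at lag 2, reflects decaying short-term dependence rather than seasonality.
The dominant spike at lag 7 indicates a seasonal period of 7.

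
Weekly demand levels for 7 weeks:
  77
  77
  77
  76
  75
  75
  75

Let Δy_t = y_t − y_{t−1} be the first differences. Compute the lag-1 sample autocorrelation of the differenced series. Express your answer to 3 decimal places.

0.167

First differences Δy: 0, 0, -1, -1, 0, 0
Mean of differences = -0.3333
Numerator Σ(Δy_t−Δȳ)(Δy_{t+1}−Δȳ) = 0.2222
Denominator Σ(Δy_t−Δȳ)² = 1.3333
r_1(Δy) = 0.2222 / 1.3333 = 0.167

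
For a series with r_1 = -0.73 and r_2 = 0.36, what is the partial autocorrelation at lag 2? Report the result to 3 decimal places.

-0.370

φ_{22} = (r_2 − r_1²) / (1 − r_1²)
r_1² = (-0.73)² = 0.5329
Numerator = 0.36 − 0.5329 = -0.1729; denominator = 1 − 0.5329 = 0.4671
φ_{22} = -0.1729 / 0.4671 = -0.370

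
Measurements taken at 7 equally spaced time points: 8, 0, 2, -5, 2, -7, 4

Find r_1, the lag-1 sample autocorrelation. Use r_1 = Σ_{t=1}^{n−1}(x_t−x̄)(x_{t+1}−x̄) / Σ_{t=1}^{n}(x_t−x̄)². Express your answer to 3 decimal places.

-0.362

Mean x̄ = (8 + 0 + 2 − 5 + 2 − 7 + 4)/7 = 0.5714
Deviations from mean: 7.4286, -0.5714, 1.4286, -5.5714, 1.4286, -7.5714, 3.4286
Numerator Σ_{t=1}^{6}(x_t−x̄)(x_{t+1}−x̄) = -57.7551
Denominator Σ(x_t−x̄)² = 159.7143
r_1 = -57.7551 / 159.7143 = -0.362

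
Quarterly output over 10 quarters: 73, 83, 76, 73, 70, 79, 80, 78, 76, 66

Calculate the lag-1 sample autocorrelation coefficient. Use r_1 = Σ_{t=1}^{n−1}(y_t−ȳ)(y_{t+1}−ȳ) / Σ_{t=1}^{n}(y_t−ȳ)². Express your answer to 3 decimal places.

Mean ȳ = (73 + 83 + 76 + 73 + 70 + 79 + 80 + 78 + 76 + 66)/10 = 75.4000
Numerator Σ_{t=1}^{9}(y_t−ȳ)(y_{t+1}−ȳ) = 2.8400
Denominator Σ(y_t−ȳ)² = 228.4000
r_1 = 2.8400 / 228.4000 = 0.012

0.012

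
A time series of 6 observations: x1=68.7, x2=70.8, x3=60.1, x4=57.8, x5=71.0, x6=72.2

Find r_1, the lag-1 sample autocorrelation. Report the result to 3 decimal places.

Mean x̄ = (68.7 + 70.8 + 60.1 + 57.8 + 71.0 + 72.2)/6 = 66.7667
Deviations from mean: 1.9333, 4.0333, -6.6667, -8.9667, 4.2333, 5.4333
Σ(x_t−x̄)(x_{t+1}−x̄) = (7.7978) + (-26.8889) + (59.7778) + (-37.9589) + (23.0011) = 25.7289
Denominator Σ(x_t−x̄)² = 192.2933
r_1 = 25.7289 / 192.2933 = 0.134

0.134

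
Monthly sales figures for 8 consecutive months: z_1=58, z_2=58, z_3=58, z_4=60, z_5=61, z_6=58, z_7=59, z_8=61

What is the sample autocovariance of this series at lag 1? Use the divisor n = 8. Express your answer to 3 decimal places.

Mean z̄ = (58 + 58 + 58 + 60 + 61 + 58 + 59 + 61)/8 = 59.1250
Σ_{t=1}^{7}(z_t−z̄)(z_{t+1}−z̄) = 0.9844
γ_1 = 0.9844 / 8 = 0.123

0.123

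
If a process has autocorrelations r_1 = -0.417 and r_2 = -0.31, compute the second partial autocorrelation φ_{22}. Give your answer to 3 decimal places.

-0.586

φ_{22} = (r_2 − r_1²) / (1 − r_1²)
r_1² = (-0.417)² = 0.173889
Numerator = -0.31 − 0.1739 = -0.4839; denominator = 1 − 0.1739 = 0.8261
φ_{22} = -0.4839 / 0.8261 = -0.586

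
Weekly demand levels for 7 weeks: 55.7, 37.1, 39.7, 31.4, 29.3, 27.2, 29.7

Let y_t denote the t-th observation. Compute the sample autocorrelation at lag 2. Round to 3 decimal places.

0.211

Mean ȳ = (55.7 + 37.1 + 39.7 + 31.4 + 29.3 + 27.2 + 29.7)/7 = 35.7286
Deviations from mean: 19.9714, 1.3714, 3.9714, -4.3286, -6.4286, -8.5286, -6.0286
Σ(y_t−ȳ)(y_{t+2}−ȳ) = (79.3151) + (-5.9363) + (-25.5306) + (36.9165) + (38.7551) = 123.5198
Denominator Σ(y_t−ȳ)² = 585.6543
r_2 = 123.5198 / 585.6543 = 0.211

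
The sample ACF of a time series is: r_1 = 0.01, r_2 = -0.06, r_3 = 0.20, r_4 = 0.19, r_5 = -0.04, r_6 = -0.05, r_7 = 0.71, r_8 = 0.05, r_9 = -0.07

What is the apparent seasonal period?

The largest autocorrelation is r_7 = 0.71; the remaining lags stay at or below 0.20.
The dominant spike at lag 7 indicates a seasonal period of 7.

7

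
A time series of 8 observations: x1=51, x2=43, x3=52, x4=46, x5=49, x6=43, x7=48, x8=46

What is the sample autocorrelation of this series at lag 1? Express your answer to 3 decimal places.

Mean x̄ = (51 + 43 + 52 + 46 + 49 + 43 + 48 + 46)/8 = 47.2500
Deviations from mean: 3.7500, -4.2500, 4.7500, -1.2500, 1.7500, -4.2500, 0.7500, -1.2500
Σ(x_t−x̄)(x_{t+1}−x̄) = (-15.9375) + (-20.1875) + (-5.9375) + (-2.1875) + (-7.4375) + (-3.1875) + (-0.9375) = -55.8125
Denominator Σ(x_t−x̄)² = 79.5000
r_1 = -55.8125 / 79.5000 = -0.702

-0.702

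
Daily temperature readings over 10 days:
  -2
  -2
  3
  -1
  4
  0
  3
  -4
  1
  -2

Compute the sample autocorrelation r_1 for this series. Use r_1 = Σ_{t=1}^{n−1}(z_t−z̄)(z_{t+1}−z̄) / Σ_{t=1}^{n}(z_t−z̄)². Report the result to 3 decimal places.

Mean z̄ = (-2 − 2 + 3 − 1 + 4 + 0 + 3 − 4 + 1 − 2)/10 = 0.0000
Numerator Σ_{t=1}^{9}(z_t−z̄)(z_{t+1}−z̄) = -27.0000
Denominator Σ(z_t−z̄)² = 64.0000
r_1 = -27.0000 / 64.0000 = -0.422

-0.422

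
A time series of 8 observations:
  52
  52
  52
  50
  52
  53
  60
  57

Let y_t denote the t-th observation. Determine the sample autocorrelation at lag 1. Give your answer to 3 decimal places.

0.464

Mean ȳ = (52 + 52 + 52 + 50 + 52 + 53 + 60 + 57)/8 = 53.5000
Σ(y_t−ȳ)(y_{t+1}−ȳ) = (2.2500) + (2.2500) + (5.2500) + (5.2500) + (0.7500) + (-3.2500) + (22.7500) = 35.2500
Denominator Σ(y_t−ȳ)² = 76.0000
r_1 = 35.2500 / 76.0000 = 0.464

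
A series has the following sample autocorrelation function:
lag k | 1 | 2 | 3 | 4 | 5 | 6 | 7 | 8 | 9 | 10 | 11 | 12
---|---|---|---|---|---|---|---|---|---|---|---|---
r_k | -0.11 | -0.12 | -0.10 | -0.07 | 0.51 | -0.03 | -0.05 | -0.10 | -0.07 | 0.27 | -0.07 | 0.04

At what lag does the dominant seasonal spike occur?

5

The largest autocorrelation is r_5 = 0.51, with a weaker echo at lag 10 (0.27); the remaining lags stay at or below 0.04.
The dominant spike at lag 5 indicates a seasonal period of 5.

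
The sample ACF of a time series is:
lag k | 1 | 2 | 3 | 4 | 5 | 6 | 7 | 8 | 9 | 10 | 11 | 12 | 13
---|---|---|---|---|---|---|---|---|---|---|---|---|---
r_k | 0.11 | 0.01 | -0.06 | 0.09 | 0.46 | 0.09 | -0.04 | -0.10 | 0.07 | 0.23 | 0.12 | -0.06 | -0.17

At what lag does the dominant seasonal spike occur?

5

The largest autocorrelation is r_5 = 0.46, with a weaker echo at lag 10 (0.23); the remaining lags stay at or below 0.12.
The dominant spike at lag 5 indicates a seasonal period of 5.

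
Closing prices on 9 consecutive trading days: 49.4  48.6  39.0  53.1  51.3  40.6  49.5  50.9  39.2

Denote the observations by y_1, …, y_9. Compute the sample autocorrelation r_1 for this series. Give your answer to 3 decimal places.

-0.379

Mean ȳ = (49.4 + 48.6 + 39.0 + 53.1 + 51.3 + 40.6 + 49.5 + 50.9 + 39.2)/9 = 46.8444
Numerator Σ_{t=1}^{8}(y_t−ȳ)(y_{t+1}−ȳ) = -95.1220
Denominator Σ(y_t−ȳ)² = 251.0622
r_1 = -95.1220 / 251.0622 = -0.379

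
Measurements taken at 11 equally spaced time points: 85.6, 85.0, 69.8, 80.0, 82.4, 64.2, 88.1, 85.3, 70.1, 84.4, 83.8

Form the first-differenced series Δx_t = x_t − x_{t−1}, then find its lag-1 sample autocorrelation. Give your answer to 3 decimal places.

-0.504

First differences Δx: -0.6, -15.2, 10.2, 2.4, -18.2, 23.9, -2.8, -15.2, 14.3, -0.6
Mean of differences = -0.1800
Numerator Σ(Δx_t−Δx̄)(Δx_{t+1}−Δx̄) = -850.5404
Denominator Σ(Δx_t−Δx̄)² = 1687.0560
r_1(Δx) = -850.5404 / 1687.0560 = -0.504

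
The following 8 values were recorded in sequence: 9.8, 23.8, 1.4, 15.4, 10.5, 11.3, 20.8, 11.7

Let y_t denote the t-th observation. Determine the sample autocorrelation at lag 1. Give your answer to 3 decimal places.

Mean ȳ = (9.8 + 23.8 + 1.4 + 15.4 + 10.5 + 11.3 + 20.8 + 11.7)/8 = 13.0875
Deviations from mean: -3.2875, 10.7125, -11.6875, 2.3125, -2.5875, -1.7875, 7.7125, -1.3875
Numerator Σ_{t=1}^{7}(y_t−ȳ)(y_{t+1}−ȳ) = -213.2927
Denominator Σ(y_t−ȳ)² = 338.8088
r_1 = -213.2927 / 338.8088 = -0.630

-0.630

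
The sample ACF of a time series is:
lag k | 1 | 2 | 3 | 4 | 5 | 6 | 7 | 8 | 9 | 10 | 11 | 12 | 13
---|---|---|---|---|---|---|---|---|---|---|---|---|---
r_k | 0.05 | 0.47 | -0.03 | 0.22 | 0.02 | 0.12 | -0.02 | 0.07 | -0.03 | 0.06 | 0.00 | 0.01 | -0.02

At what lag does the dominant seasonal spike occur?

The largest autocorrelation is r_2 = 0.47, with a weaker echo at lag 4 (0.22); the remaining lags stay at or below 0.12.
The dominant spike at lag 2 indicates a seasonal period of 2.

2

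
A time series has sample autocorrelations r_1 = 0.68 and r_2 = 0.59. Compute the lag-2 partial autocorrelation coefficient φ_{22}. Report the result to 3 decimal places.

φ_{22} = (r_2 − r_1²) / (1 − r_1²)
r_1² = (0.68)² = 0.4624
Numerator = 0.59 − 0.4624 = 0.1276; denominator = 1 − 0.4624 = 0.5376
φ_{22} = 0.1276 / 0.5376 = 0.237

0.237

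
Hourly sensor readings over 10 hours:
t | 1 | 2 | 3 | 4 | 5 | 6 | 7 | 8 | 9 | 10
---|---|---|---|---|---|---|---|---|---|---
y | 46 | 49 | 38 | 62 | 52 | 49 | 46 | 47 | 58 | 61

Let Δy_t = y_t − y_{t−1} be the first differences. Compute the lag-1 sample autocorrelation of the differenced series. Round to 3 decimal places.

-0.511

First differences Δy: 3, -11, 24, -10, -3, -3, 1, 11, 3
Mean of differences = 1.6667
Numerator Σ(Δy_t−Δȳ)(Δy_{t+1}−Δȳ) = -474.7778
Denominator Σ(Δy_t−Δȳ)² = 930.0000
r_1(Δy) = -474.7778 / 930.0000 = -0.511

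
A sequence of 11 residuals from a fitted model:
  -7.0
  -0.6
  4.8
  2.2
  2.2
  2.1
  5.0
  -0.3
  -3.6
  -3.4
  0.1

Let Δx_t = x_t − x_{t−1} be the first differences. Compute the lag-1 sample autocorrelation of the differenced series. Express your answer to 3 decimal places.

0.182

First differences Δx: 6.4, 5.4, -2.6, 0.0, -0.1, 2.9, -5.3, -3.3, 0.2, 3.5
Mean of differences = 0.7100
Numerator Σ(Δx_t−Δx̄)(Δx_{t+1}−Δx̄) = 23.8739
Denominator Σ(Δx_t−Δx̄)² = 131.5290
r_1(Δx) = 23.8739 / 131.5290 = 0.182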